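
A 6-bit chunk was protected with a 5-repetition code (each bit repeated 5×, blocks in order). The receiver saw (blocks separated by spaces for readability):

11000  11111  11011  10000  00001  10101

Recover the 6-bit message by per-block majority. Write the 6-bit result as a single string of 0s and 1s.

Block 1 (11000): 2 ones → 0
Block 2 (11111): 5 ones → 1
Block 3 (11011): 4 ones → 1
Block 4 (10000): 1 one → 0
Block 5 (00001): 1 one → 0
Block 6 (10101): 3 ones → 1

011001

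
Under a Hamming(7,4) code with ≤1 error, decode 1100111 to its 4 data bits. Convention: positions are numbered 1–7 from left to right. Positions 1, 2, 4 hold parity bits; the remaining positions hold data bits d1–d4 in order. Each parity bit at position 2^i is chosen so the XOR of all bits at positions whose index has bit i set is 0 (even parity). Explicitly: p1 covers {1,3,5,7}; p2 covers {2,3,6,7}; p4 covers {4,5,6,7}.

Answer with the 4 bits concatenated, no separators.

0110

s1 (pos 1,3,5,7): 1⊕0⊕1⊕1 = 1
s2 (pos 2,3,6,7): 1⊕0⊕1⊕1 = 1
s4 (pos 4,5,6,7): 0⊕1⊕1⊕1 = 1
Syndrome s4…s1 = 111 → error at position 7.
Flip position 7: 1100111 → 1100110
Read data bits from positions 3,5,6,7: 0110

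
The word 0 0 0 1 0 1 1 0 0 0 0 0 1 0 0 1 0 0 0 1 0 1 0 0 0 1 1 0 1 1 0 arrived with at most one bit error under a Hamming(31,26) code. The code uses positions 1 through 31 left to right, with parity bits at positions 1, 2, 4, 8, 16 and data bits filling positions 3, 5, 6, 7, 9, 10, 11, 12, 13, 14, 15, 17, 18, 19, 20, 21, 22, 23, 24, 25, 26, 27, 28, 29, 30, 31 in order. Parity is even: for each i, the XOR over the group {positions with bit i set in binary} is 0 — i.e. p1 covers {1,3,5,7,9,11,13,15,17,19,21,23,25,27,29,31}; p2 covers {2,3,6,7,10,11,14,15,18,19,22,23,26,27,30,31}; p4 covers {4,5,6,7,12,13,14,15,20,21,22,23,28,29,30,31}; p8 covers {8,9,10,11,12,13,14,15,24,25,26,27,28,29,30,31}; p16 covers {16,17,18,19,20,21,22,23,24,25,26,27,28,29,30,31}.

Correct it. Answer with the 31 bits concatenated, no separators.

0001011000001001000101010110110

s1 (pos 1,3,5,7,9,11,13,15,17,19,21,23,25,27,29,31): 0⊕0⊕0⊕1⊕0⊕0⊕1⊕0⊕0⊕0⊕0⊕0⊕0⊕1⊕1⊕0 = 0
s2 (pos 2,3,6,7,10,11,14,15,18,19,22,23,26,27,30,31): 0⊕0⊕1⊕1⊕0⊕0⊕0⊕0⊕0⊕0⊕1⊕0⊕1⊕1⊕1⊕0 = 0
s4 (pos 4,5,6,7,12,13,14,15,20,21,22,23,28,29,30,31): 1⊕0⊕1⊕1⊕0⊕1⊕0⊕0⊕1⊕0⊕1⊕0⊕0⊕1⊕1⊕0 = 0
s8 (pos 8,9,10,11,12,13,14,15,24,25,26,27,28,29,30,31): 0⊕0⊕0⊕0⊕0⊕1⊕0⊕0⊕0⊕0⊕1⊕1⊕0⊕1⊕1⊕0 = 1
s16 (pos 16,17,18,19,20,21,22,23,24,25,26,27,28,29,30,31): 1⊕0⊕0⊕0⊕1⊕0⊕1⊕0⊕0⊕0⊕1⊕1⊕0⊕1⊕1⊕0 = 1
Syndrome s16…s1 = 11000 → error at position 24.
Flip position 24: 0001011000001001000101000110110 → 0001011000001001000101010110110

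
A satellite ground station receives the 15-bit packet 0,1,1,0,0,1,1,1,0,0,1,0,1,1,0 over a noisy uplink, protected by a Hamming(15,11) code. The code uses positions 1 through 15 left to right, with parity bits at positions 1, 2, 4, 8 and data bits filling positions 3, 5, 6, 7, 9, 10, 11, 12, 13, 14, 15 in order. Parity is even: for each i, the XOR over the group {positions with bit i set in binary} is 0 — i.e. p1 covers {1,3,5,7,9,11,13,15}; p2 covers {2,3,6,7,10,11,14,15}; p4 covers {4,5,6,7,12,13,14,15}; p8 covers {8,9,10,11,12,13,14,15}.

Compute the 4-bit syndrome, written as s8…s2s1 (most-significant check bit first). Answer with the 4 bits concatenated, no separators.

0000

s1 (pos 1,3,5,7,9,11,13,15): 0⊕1⊕0⊕1⊕0⊕1⊕1⊕0 = 0
s2 (pos 2,3,6,7,10,11,14,15): 1⊕1⊕1⊕1⊕0⊕1⊕1⊕0 = 0
s4 (pos 4,5,6,7,12,13,14,15): 0⊕0⊕1⊕1⊕0⊕1⊕1⊕0 = 0
s8 (pos 8,9,10,11,12,13,14,15): 1⊕0⊕0⊕1⊕0⊕1⊕1⊕0 = 0
Syndrome s8…s1 = 0000 → no error.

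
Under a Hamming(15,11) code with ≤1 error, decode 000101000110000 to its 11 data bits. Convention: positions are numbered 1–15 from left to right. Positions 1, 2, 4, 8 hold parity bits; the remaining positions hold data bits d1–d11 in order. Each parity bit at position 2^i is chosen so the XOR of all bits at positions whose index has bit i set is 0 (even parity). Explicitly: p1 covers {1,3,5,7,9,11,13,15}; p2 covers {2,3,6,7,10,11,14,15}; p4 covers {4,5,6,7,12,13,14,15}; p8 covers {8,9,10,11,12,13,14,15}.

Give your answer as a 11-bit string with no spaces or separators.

s1 (pos 1,3,5,7,9,11,13,15): 0⊕0⊕0⊕0⊕0⊕1⊕0⊕0 = 1
s2 (pos 2,3,6,7,10,11,14,15): 0⊕0⊕1⊕0⊕1⊕1⊕0⊕0 = 1
s4 (pos 4,5,6,7,12,13,14,15): 1⊕0⊕1⊕0⊕0⊕0⊕0⊕0 = 0
s8 (pos 8,9,10,11,12,13,14,15): 0⊕0⊕1⊕1⊕0⊕0⊕0⊕0 = 0
Syndrome s8…s1 = 0011 → error at position 3.
Flip position 3: 000101000110000 → 001101000110000
Read data bits from positions 3,5,6,7,9,10,11,12,13,14,15: 10100110000

10100110000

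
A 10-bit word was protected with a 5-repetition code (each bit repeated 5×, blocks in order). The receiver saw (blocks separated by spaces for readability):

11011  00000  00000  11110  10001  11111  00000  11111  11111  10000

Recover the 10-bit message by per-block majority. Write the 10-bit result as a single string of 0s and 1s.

Block 1 (11011): 4 ones → 1
Block 2 (00000): 0 ones → 0
Block 3 (00000): 0 ones → 0
Block 4 (11110): 4 ones → 1
Block 5 (10001): 2 ones → 0
Block 6 (11111): 5 ones → 1
Block 7 (00000): 0 ones → 0
Block 8 (11111): 5 ones → 1
Block 9 (11111): 5 ones → 1
Block 10 (10000): 1 one → 0

1001010110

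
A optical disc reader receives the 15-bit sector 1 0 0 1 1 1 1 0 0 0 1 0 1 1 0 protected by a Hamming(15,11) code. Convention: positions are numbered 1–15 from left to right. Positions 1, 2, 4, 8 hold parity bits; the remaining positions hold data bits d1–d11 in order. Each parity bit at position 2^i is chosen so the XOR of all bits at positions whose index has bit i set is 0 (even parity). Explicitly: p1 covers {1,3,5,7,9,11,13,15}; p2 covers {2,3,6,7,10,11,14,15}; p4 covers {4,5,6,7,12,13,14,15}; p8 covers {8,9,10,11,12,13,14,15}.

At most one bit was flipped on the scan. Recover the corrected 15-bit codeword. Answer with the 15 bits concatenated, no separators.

s1 (pos 1,3,5,7,9,11,13,15): 1⊕0⊕1⊕1⊕0⊕1⊕1⊕0 = 1
s2 (pos 2,3,6,7,10,11,14,15): 0⊕0⊕1⊕1⊕0⊕1⊕1⊕0 = 0
s4 (pos 4,5,6,7,12,13,14,15): 1⊕1⊕1⊕1⊕0⊕1⊕1⊕0 = 0
s8 (pos 8,9,10,11,12,13,14,15): 0⊕0⊕0⊕1⊕0⊕1⊕1⊕0 = 1
Syndrome s8…s1 = 1001 → error at position 9.
Flip position 9: 100111100010110 → 100111101010110

100111101010110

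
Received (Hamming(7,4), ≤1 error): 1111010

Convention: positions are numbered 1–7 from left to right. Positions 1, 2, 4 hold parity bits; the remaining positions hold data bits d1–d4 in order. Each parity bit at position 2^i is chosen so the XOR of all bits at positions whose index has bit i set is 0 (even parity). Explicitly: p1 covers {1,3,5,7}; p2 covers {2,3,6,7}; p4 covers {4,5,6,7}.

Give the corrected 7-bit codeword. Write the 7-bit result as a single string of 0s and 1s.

s1 (pos 1,3,5,7): 1⊕1⊕0⊕0 = 0
s2 (pos 2,3,6,7): 1⊕1⊕1⊕0 = 1
s4 (pos 4,5,6,7): 1⊕0⊕1⊕0 = 0
Syndrome s4…s1 = 010 → error at position 2.
Flip position 2: 1111010 → 1011010

1011010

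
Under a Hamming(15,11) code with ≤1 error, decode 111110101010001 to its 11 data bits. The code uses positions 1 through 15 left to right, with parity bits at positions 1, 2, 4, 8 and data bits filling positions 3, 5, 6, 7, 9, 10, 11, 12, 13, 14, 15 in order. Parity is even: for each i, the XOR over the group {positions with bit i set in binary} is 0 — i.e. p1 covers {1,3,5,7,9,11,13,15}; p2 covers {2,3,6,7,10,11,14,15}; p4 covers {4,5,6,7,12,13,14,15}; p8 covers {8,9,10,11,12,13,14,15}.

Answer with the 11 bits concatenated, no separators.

s1 (pos 1,3,5,7,9,11,13,15): 1⊕1⊕1⊕1⊕1⊕1⊕0⊕1 = 1
s2 (pos 2,3,6,7,10,11,14,15): 1⊕1⊕0⊕1⊕0⊕1⊕0⊕1 = 1
s4 (pos 4,5,6,7,12,13,14,15): 1⊕1⊕0⊕1⊕0⊕0⊕0⊕1 = 0
s8 (pos 8,9,10,11,12,13,14,15): 0⊕1⊕0⊕1⊕0⊕0⊕0⊕1 = 1
Syndrome s8…s1 = 1011 → error at position 11.
Flip position 11: 111110101010001 → 111110101000001
Read data bits from positions 3,5,6,7,9,10,11,12,13,14,15: 11011000001

11011000001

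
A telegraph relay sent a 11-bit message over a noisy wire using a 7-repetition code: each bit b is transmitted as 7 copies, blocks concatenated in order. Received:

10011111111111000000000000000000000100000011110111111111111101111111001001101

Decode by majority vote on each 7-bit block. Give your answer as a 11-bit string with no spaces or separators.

Block 1 (1001111): 5 ones → 1
Block 2 (1111111): 7 ones → 1
Block 3 (0000000): 0 ones → 0
Block 4 (0000000): 0 ones → 0
Block 5 (0000000): 0 ones → 0
Block 6 (1000000): 1 one → 0
Block 7 (1111011): 6 ones → 1
Block 8 (1111111): 7 ones → 1
Block 9 (1111011): 6 ones → 1
Block 10 (1111100): 5 ones → 1
Block 11 (1001101): 4 ones → 1

11000011111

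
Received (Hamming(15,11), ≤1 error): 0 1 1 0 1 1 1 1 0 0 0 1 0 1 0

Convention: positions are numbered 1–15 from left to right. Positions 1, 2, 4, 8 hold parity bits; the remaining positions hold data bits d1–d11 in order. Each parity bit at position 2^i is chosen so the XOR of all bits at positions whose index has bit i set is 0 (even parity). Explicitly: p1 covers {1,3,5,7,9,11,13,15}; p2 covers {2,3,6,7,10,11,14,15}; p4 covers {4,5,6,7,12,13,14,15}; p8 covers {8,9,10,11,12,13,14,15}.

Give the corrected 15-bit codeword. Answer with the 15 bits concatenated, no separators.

s1 (pos 1,3,5,7,9,11,13,15): 0⊕1⊕1⊕1⊕0⊕0⊕0⊕0 = 1
s2 (pos 2,3,6,7,10,11,14,15): 1⊕1⊕1⊕1⊕0⊕0⊕1⊕0 = 1
s4 (pos 4,5,6,7,12,13,14,15): 0⊕1⊕1⊕1⊕1⊕0⊕1⊕0 = 1
s8 (pos 8,9,10,11,12,13,14,15): 1⊕0⊕0⊕0⊕1⊕0⊕1⊕0 = 1
Syndrome s8…s1 = 1111 → error at position 15.
Flip position 15: 011011110001010 → 011011110001011

011011110001011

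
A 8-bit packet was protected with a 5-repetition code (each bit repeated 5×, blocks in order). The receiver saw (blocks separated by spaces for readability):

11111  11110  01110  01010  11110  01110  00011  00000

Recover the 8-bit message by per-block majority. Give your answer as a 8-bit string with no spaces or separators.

11101100

Block 1 (11111): 5 ones → 1
Block 2 (11110): 4 ones → 1
Block 3 (01110): 3 ones → 1
Block 4 (01010): 2 ones → 0
Block 5 (11110): 4 ones → 1
Block 6 (01110): 3 ones → 1
Block 7 (00011): 2 ones → 0
Block 8 (00000): 0 ones → 0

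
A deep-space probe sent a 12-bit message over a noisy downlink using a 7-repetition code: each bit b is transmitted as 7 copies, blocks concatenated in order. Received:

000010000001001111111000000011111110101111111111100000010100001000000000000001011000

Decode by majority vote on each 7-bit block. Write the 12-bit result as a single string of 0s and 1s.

001011100000

Block 1 (0000100): 1 one → 0
Block 2 (0000100): 1 one → 0
Block 3 (1111111): 7 ones → 1
Block 4 (0000000): 0 ones → 0
Block 5 (1111111): 7 ones → 1
Block 6 (0101111): 5 ones → 1
Block 7 (1111111): 7 ones → 1
Block 8 (0000001): 1 one → 0
Block 9 (0100001): 2 ones → 0
Block 10 (0000000): 0 ones → 0
Block 11 (0000000): 0 ones → 0
Block 12 (1011000): 3 ones → 0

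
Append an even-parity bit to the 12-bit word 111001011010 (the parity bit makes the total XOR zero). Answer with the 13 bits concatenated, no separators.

1110010110101

XOR of the 12 data bits: 1⊕1⊕1⊕0⊕0⊕1⊕0⊕1⊕1⊕0⊕1⊕0 = 1
Parity bit = 1 (so all 13 bits XOR to 0).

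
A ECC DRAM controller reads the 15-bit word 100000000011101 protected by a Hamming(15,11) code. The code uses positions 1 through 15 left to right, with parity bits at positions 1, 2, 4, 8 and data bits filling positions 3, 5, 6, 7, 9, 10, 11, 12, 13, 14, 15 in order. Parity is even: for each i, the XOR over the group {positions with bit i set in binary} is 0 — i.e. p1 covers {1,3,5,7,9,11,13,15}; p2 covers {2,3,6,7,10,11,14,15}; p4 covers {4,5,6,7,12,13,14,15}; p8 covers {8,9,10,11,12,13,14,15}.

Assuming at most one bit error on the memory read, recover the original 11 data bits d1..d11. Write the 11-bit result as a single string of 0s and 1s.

s1 (pos 1,3,5,7,9,11,13,15): 1⊕0⊕0⊕0⊕0⊕1⊕1⊕1 = 0
s2 (pos 2,3,6,7,10,11,14,15): 0⊕0⊕0⊕0⊕0⊕1⊕0⊕1 = 0
s4 (pos 4,5,6,7,12,13,14,15): 0⊕0⊕0⊕0⊕1⊕1⊕0⊕1 = 1
s8 (pos 8,9,10,11,12,13,14,15): 0⊕0⊕0⊕1⊕1⊕1⊕0⊕1 = 0
Syndrome s8…s1 = 0100 → error at position 4.
Flip position 4: 100000000011101 → 100100000011101
Read data bits from positions 3,5,6,7,9,10,11,12,13,14,15: 00000011101

00000011101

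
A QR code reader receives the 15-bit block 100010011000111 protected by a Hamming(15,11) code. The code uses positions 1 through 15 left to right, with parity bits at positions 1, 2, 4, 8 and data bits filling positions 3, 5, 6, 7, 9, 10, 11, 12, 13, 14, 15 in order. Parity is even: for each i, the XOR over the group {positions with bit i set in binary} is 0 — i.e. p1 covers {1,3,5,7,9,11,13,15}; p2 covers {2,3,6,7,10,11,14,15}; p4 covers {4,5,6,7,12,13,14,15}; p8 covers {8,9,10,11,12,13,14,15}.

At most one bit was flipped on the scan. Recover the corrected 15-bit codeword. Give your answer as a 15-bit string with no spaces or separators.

s1 (pos 1,3,5,7,9,11,13,15): 1⊕0⊕1⊕0⊕1⊕0⊕1⊕1 = 1
s2 (pos 2,3,6,7,10,11,14,15): 0⊕0⊕0⊕0⊕0⊕0⊕1⊕1 = 0
s4 (pos 4,5,6,7,12,13,14,15): 0⊕1⊕0⊕0⊕0⊕1⊕1⊕1 = 0
s8 (pos 8,9,10,11,12,13,14,15): 1⊕1⊕0⊕0⊕0⊕1⊕1⊕1 = 1
Syndrome s8…s1 = 1001 → error at position 9.
Flip position 9: 100010011000111 → 100010010000111

100010010000111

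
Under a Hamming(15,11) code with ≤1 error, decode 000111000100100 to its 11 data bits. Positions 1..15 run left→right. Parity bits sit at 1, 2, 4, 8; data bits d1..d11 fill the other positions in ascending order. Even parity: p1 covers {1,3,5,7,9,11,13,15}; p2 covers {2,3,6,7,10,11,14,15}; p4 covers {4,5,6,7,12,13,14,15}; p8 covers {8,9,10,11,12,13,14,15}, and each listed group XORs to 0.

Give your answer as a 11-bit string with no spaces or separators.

s1 (pos 1,3,5,7,9,11,13,15): 0⊕0⊕1⊕0⊕0⊕0⊕1⊕0 = 0
s2 (pos 2,3,6,7,10,11,14,15): 0⊕0⊕1⊕0⊕1⊕0⊕0⊕0 = 0
s4 (pos 4,5,6,7,12,13,14,15): 1⊕1⊕1⊕0⊕0⊕1⊕0⊕0 = 0
s8 (pos 8,9,10,11,12,13,14,15): 0⊕0⊕1⊕0⊕0⊕1⊕0⊕0 = 0
Syndrome s8…s1 = 0000 → no error.
Read data bits from positions 3,5,6,7,9,10,11,12,13,14,15: 01100100100

01100100100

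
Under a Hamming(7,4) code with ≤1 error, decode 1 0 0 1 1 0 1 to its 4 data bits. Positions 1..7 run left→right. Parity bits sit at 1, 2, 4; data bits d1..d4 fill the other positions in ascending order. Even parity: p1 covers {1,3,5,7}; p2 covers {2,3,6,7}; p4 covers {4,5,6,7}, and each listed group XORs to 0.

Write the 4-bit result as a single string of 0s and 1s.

s1 (pos 1,3,5,7): 1⊕0⊕1⊕1 = 1
s2 (pos 2,3,6,7): 0⊕0⊕0⊕1 = 1
s4 (pos 4,5,6,7): 1⊕1⊕0⊕1 = 1
Syndrome s4…s1 = 111 → error at position 7.
Flip position 7: 1001101 → 1001100
Read data bits from positions 3,5,6,7: 0100

0100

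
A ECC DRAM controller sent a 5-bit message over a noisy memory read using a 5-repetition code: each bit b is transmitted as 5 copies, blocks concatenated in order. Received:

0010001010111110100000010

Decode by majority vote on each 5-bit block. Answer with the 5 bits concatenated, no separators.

Block 1 (00100): 1 one → 0
Block 2 (01010): 2 ones → 0
Block 3 (11111): 5 ones → 1
Block 4 (01000): 1 one → 0
Block 5 (00010): 1 one → 0

00100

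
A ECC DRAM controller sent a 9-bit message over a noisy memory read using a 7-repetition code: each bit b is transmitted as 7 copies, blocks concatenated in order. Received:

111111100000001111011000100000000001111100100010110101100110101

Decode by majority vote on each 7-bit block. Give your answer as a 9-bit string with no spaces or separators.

Block 1 (1111111): 7 ones → 1
Block 2 (0000000): 0 ones → 0
Block 3 (1111011): 6 ones → 1
Block 4 (0001000): 1 one → 0
Block 5 (0000000): 0 ones → 0
Block 6 (1111100): 5 ones → 1
Block 7 (1000101): 3 ones → 0
Block 8 (1010110): 4 ones → 1
Block 9 (0110101): 4 ones → 1

101001011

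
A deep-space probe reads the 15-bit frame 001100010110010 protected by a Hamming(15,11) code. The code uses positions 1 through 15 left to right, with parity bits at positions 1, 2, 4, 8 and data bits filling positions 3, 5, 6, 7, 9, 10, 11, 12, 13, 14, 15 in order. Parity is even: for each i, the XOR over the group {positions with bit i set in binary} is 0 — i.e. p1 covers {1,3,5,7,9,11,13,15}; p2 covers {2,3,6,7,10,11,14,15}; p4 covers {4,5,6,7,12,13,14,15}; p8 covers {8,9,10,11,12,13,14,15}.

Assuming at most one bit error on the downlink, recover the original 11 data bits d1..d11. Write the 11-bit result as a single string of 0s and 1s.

s1 (pos 1,3,5,7,9,11,13,15): 0⊕1⊕0⊕0⊕0⊕1⊕0⊕0 = 0
s2 (pos 2,3,6,7,10,11,14,15): 0⊕1⊕0⊕0⊕1⊕1⊕1⊕0 = 0
s4 (pos 4,5,6,7,12,13,14,15): 1⊕0⊕0⊕0⊕0⊕0⊕1⊕0 = 0
s8 (pos 8,9,10,11,12,13,14,15): 1⊕0⊕1⊕1⊕0⊕0⊕1⊕0 = 0
Syndrome s8…s1 = 0000 → no error.
Read data bits from positions 3,5,6,7,9,10,11,12,13,14,15: 10000110010

10000110010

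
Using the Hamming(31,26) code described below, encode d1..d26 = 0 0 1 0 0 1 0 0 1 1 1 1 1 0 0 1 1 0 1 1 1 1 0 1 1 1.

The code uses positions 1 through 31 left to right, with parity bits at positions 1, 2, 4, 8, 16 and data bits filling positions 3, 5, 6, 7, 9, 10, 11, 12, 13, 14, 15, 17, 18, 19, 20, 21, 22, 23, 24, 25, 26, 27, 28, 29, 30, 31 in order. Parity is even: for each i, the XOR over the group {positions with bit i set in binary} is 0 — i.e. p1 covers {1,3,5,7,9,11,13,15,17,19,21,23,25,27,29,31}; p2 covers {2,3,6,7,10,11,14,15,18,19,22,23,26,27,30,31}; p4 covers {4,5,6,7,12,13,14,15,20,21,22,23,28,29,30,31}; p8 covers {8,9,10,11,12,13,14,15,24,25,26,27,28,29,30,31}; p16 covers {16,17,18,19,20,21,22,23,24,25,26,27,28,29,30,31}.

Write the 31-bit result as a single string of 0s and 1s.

Place data at non-parity positions: p1 p2 0 p4 0 1 0 p8 0 1 0 0 1 1 1 p16 1 1 0 0 1 1 0 1 1 1 1 0 1 1 1
p1 (pos 1,3,5,7,9,11,13,15,17,19,21,23,25,27,29,31): XOR of data positions = 0⊕0⊕0⊕0⊕0⊕1⊕1⊕1⊕0⊕1⊕0⊕1⊕1⊕1⊕1 = 0
p2 (pos 2,3,6,7,10,11,14,15,18,19,22,23,26,27,30,31): XOR of data positions = 0⊕1⊕0⊕1⊕0⊕1⊕1⊕1⊕0⊕1⊕0⊕1⊕1⊕1⊕1 = 0
p4 (pos 4,5,6,7,12,13,14,15,20,21,22,23,28,29,30,31): XOR of data positions = 0⊕1⊕0⊕0⊕1⊕1⊕1⊕0⊕1⊕1⊕0⊕0⊕1⊕1⊕1 = 1
p8 (pos 8,9,10,11,12,13,14,15,24,25,26,27,28,29,30,31): XOR of data positions = 0⊕1⊕0⊕0⊕1⊕1⊕1⊕1⊕1⊕1⊕1⊕0⊕1⊕1⊕1 = 1
p16 (pos 16,17,18,19,20,21,22,23,24,25,26,27,28,29,30,31): XOR of data positions = 1⊕1⊕0⊕0⊕1⊕1⊕0⊕1⊕1⊕1⊕1⊕0⊕1⊕1⊕1 = 1
Codeword: 0001010101001111110011011110111

0001010101001111110011011110111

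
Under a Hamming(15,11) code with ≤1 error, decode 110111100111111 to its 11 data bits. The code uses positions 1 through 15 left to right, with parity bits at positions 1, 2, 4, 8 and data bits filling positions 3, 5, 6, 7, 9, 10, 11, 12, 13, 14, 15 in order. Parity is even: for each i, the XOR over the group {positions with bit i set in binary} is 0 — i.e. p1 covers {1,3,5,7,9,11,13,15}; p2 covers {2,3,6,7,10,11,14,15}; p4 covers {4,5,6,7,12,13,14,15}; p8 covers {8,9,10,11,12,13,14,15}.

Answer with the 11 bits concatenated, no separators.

01110111111

s1 (pos 1,3,5,7,9,11,13,15): 1⊕0⊕1⊕1⊕0⊕1⊕1⊕1 = 0
s2 (pos 2,3,6,7,10,11,14,15): 1⊕0⊕1⊕1⊕1⊕1⊕1⊕1 = 1
s4 (pos 4,5,6,7,12,13,14,15): 1⊕1⊕1⊕1⊕1⊕1⊕1⊕1 = 0
s8 (pos 8,9,10,11,12,13,14,15): 0⊕0⊕1⊕1⊕1⊕1⊕1⊕1 = 0
Syndrome s8…s1 = 0010 → error at position 2.
Flip position 2: 110111100111111 → 100111100111111
Read data bits from positions 3,5,6,7,9,10,11,12,13,14,15: 01110111111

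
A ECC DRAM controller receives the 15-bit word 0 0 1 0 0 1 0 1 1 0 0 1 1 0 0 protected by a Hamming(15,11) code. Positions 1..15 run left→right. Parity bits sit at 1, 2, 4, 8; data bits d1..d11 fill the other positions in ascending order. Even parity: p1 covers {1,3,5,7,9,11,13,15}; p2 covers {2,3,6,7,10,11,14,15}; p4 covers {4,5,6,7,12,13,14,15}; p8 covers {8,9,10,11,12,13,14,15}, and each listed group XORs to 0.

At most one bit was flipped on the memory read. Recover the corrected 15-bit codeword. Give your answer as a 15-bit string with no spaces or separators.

001011011001100

s1 (pos 1,3,5,7,9,11,13,15): 0⊕1⊕0⊕0⊕1⊕0⊕1⊕0 = 1
s2 (pos 2,3,6,7,10,11,14,15): 0⊕1⊕1⊕0⊕0⊕0⊕0⊕0 = 0
s4 (pos 4,5,6,7,12,13,14,15): 0⊕0⊕1⊕0⊕1⊕1⊕0⊕0 = 1
s8 (pos 8,9,10,11,12,13,14,15): 1⊕1⊕0⊕0⊕1⊕1⊕0⊕0 = 0
Syndrome s8…s1 = 0101 → error at position 5.
Flip position 5: 001001011001100 → 001011011001100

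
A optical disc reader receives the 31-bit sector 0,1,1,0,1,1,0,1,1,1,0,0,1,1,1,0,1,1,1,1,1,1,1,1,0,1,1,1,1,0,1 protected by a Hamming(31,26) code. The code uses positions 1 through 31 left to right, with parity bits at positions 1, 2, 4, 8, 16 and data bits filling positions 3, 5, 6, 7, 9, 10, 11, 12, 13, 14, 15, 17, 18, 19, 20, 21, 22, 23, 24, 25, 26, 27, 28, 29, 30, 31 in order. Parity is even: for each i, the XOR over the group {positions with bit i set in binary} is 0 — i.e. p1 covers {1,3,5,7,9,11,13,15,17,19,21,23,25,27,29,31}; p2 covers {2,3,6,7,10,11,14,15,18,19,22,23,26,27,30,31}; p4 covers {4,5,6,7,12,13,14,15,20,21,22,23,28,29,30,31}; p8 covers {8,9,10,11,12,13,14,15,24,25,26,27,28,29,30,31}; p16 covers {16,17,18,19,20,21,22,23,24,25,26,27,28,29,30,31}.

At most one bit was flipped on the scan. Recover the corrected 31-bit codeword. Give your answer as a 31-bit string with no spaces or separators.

0110110111001110101111110111101

s1 (pos 1,3,5,7,9,11,13,15,17,19,21,23,25,27,29,31): 0⊕1⊕1⊕0⊕1⊕0⊕1⊕1⊕1⊕1⊕1⊕1⊕0⊕1⊕1⊕1 = 0
s2 (pos 2,3,6,7,10,11,14,15,18,19,22,23,26,27,30,31): 1⊕1⊕1⊕0⊕1⊕0⊕1⊕1⊕1⊕1⊕1⊕1⊕1⊕1⊕0⊕1 = 1
s4 (pos 4,5,6,7,12,13,14,15,20,21,22,23,28,29,30,31): 0⊕1⊕1⊕0⊕0⊕1⊕1⊕1⊕1⊕1⊕1⊕1⊕1⊕1⊕0⊕1 = 0
s8 (pos 8,9,10,11,12,13,14,15,24,25,26,27,28,29,30,31): 1⊕1⊕1⊕0⊕0⊕1⊕1⊕1⊕1⊕0⊕1⊕1⊕1⊕1⊕0⊕1 = 0
s16 (pos 16,17,18,19,20,21,22,23,24,25,26,27,28,29,30,31): 0⊕1⊕1⊕1⊕1⊕1⊕1⊕1⊕1⊕0⊕1⊕1⊕1⊕1⊕0⊕1 = 1
Syndrome s16…s1 = 10010 → error at position 18.
Flip position 18: 0110110111001110111111110111101 → 0110110111001110101111110111101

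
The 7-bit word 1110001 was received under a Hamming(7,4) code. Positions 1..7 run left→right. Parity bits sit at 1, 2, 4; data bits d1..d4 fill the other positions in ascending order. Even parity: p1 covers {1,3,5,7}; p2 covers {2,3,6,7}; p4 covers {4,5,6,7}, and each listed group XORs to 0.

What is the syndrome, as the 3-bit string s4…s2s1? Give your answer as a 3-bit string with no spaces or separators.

s1 (pos 1,3,5,7): 1⊕1⊕0⊕1 = 1
s2 (pos 2,3,6,7): 1⊕1⊕0⊕1 = 1
s4 (pos 4,5,6,7): 0⊕0⊕0⊕1 = 1
Syndrome s4…s1 = 111 → error at position 7.

111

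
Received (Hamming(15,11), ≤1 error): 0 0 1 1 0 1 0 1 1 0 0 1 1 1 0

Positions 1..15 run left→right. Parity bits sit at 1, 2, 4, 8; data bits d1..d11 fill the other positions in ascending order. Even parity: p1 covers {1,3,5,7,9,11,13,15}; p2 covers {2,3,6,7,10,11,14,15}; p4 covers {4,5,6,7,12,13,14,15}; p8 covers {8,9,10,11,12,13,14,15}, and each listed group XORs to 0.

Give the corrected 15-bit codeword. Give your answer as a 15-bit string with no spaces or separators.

s1 (pos 1,3,5,7,9,11,13,15): 0⊕1⊕0⊕0⊕1⊕0⊕1⊕0 = 1
s2 (pos 2,3,6,7,10,11,14,15): 0⊕1⊕1⊕0⊕0⊕0⊕1⊕0 = 1
s4 (pos 4,5,6,7,12,13,14,15): 1⊕0⊕1⊕0⊕1⊕1⊕1⊕0 = 1
s8 (pos 8,9,10,11,12,13,14,15): 1⊕1⊕0⊕0⊕1⊕1⊕1⊕0 = 1
Syndrome s8…s1 = 1111 → error at position 15.
Flip position 15: 001101011001110 → 001101011001111

001101011001111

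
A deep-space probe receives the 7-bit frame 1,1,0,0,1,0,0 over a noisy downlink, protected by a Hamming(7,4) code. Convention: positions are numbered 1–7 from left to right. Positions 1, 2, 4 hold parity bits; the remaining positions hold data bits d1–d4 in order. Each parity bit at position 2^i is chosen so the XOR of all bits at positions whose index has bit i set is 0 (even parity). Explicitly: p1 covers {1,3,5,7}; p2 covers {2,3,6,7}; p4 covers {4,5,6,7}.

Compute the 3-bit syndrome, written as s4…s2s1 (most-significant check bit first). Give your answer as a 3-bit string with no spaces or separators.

s1 (pos 1,3,5,7): 1⊕0⊕1⊕0 = 0
s2 (pos 2,3,6,7): 1⊕0⊕0⊕0 = 1
s4 (pos 4,5,6,7): 0⊕1⊕0⊕0 = 1
Syndrome s4…s1 = 110 → error at position 6.

110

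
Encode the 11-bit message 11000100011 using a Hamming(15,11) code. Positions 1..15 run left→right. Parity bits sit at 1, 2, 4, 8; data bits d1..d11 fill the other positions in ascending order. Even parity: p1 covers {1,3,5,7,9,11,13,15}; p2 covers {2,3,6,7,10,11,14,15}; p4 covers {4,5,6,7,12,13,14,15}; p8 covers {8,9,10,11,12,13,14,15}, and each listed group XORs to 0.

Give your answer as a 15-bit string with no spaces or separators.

Place data at non-parity positions: p1 p2 1 p4 1 0 0 p8 0 1 0 0 0 1 1
p1 (pos 1,3,5,7,9,11,13,15): XOR of data positions = 1⊕1⊕0⊕0⊕0⊕0⊕1 = 1
p2 (pos 2,3,6,7,10,11,14,15): XOR of data positions = 1⊕0⊕0⊕1⊕0⊕1⊕1 = 0
p4 (pos 4,5,6,7,12,13,14,15): XOR of data positions = 1⊕0⊕0⊕0⊕0⊕1⊕1 = 1
p8 (pos 8,9,10,11,12,13,14,15): XOR of data positions = 0⊕1⊕0⊕0⊕0⊕1⊕1 = 1
Codeword: 101110010100011

101110010100011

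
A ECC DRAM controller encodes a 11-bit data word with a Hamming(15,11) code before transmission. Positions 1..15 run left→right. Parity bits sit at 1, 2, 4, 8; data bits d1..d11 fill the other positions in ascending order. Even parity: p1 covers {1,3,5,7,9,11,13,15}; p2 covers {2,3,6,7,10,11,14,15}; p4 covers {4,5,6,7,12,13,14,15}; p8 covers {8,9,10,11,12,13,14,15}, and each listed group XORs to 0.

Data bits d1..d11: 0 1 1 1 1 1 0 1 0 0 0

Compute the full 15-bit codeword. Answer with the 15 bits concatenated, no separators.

Place data at non-parity positions: p1 p2 0 p4 1 1 1 p8 1 1 0 1 0 0 0
p1 (pos 1,3,5,7,9,11,13,15): XOR of data positions = 0⊕1⊕1⊕1⊕0⊕0⊕0 = 1
p2 (pos 2,3,6,7,10,11,14,15): XOR of data positions = 0⊕1⊕1⊕1⊕0⊕0⊕0 = 1
p4 (pos 4,5,6,7,12,13,14,15): XOR of data positions = 1⊕1⊕1⊕1⊕0⊕0⊕0 = 0
p8 (pos 8,9,10,11,12,13,14,15): XOR of data positions = 1⊕1⊕0⊕1⊕0⊕0⊕0 = 1
Codeword: 110011111101000

110011111101000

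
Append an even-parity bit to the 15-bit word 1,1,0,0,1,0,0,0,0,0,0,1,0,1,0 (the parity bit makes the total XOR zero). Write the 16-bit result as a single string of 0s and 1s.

XOR of the 15 data bits: 1⊕1⊕0⊕0⊕1⊕0⊕0⊕0⊕0⊕0⊕0⊕1⊕0⊕1⊕0 = 1
Parity bit = 1 (so all 16 bits XOR to 0).

1100100000010101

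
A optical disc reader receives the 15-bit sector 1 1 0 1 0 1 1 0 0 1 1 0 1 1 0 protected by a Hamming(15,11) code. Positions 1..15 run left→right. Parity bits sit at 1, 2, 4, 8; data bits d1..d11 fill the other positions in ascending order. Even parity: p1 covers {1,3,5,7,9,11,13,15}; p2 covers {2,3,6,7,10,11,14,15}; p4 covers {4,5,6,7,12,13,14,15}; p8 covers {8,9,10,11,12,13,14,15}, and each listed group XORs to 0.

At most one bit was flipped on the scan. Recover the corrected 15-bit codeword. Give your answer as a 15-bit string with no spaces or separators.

110001100110110

s1 (pos 1,3,5,7,9,11,13,15): 1⊕0⊕0⊕1⊕0⊕1⊕1⊕0 = 0
s2 (pos 2,3,6,7,10,11,14,15): 1⊕0⊕1⊕1⊕1⊕1⊕1⊕0 = 0
s4 (pos 4,5,6,7,12,13,14,15): 1⊕0⊕1⊕1⊕0⊕1⊕1⊕0 = 1
s8 (pos 8,9,10,11,12,13,14,15): 0⊕0⊕1⊕1⊕0⊕1⊕1⊕0 = 0
Syndrome s8…s1 = 0100 → error at position 4.
Flip position 4: 110101100110110 → 110001100110110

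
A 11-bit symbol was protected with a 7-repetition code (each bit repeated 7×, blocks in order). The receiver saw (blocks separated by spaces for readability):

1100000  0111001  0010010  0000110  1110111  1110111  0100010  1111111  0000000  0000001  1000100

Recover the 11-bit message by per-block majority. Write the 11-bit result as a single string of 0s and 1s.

Block 1 (1100000): 2 ones → 0
Block 2 (0111001): 4 ones → 1
Block 3 (0010010): 2 ones → 0
Block 4 (0000110): 2 ones → 0
Block 5 (1110111): 6 ones → 1
Block 6 (1110111): 6 ones → 1
Block 7 (0100010): 2 ones → 0
Block 8 (1111111): 7 ones → 1
Block 9 (0000000): 0 ones → 0
Block 10 (0000001): 1 one → 0
Block 11 (1000100): 2 ones → 0

01001101000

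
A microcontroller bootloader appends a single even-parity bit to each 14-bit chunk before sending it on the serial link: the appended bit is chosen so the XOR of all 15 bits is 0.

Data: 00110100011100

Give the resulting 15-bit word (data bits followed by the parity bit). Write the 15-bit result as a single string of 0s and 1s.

XOR of the 14 data bits: 0⊕0⊕1⊕1⊕0⊕1⊕0⊕0⊕0⊕1⊕1⊕1⊕0⊕0 = 0
Parity bit = 0 (so all 15 bits XOR to 0).

001101000111000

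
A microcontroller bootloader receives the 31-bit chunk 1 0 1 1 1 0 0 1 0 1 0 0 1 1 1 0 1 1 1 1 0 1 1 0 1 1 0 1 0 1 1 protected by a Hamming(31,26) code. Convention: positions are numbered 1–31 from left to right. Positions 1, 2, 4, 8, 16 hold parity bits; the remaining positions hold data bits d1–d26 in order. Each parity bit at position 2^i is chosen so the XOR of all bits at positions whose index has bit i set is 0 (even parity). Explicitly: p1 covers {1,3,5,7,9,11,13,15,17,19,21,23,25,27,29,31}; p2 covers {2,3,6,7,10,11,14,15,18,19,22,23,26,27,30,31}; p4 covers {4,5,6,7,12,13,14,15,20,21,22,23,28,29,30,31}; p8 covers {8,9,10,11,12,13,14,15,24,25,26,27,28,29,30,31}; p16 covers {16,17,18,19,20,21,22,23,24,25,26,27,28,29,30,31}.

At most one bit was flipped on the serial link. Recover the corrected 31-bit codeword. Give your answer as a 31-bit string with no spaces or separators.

1011100101001110111100101101011

s1 (pos 1,3,5,7,9,11,13,15,17,19,21,23,25,27,29,31): 1⊕1⊕1⊕0⊕0⊕0⊕1⊕1⊕1⊕1⊕0⊕1⊕1⊕0⊕0⊕1 = 0
s2 (pos 2,3,6,7,10,11,14,15,18,19,22,23,26,27,30,31): 0⊕1⊕0⊕0⊕1⊕0⊕1⊕1⊕1⊕1⊕1⊕1⊕1⊕0⊕1⊕1 = 1
s4 (pos 4,5,6,7,12,13,14,15,20,21,22,23,28,29,30,31): 1⊕1⊕0⊕0⊕0⊕1⊕1⊕1⊕1⊕0⊕1⊕1⊕1⊕0⊕1⊕1 = 1
s8 (pos 8,9,10,11,12,13,14,15,24,25,26,27,28,29,30,31): 1⊕0⊕1⊕0⊕0⊕1⊕1⊕1⊕0⊕1⊕1⊕0⊕1⊕0⊕1⊕1 = 0
s16 (pos 16,17,18,19,20,21,22,23,24,25,26,27,28,29,30,31): 0⊕1⊕1⊕1⊕1⊕0⊕1⊕1⊕0⊕1⊕1⊕0⊕1⊕0⊕1⊕1 = 1
Syndrome s16…s1 = 10110 → error at position 22.
Flip position 22: 1011100101001110111101101101011 → 1011100101001110111100101101011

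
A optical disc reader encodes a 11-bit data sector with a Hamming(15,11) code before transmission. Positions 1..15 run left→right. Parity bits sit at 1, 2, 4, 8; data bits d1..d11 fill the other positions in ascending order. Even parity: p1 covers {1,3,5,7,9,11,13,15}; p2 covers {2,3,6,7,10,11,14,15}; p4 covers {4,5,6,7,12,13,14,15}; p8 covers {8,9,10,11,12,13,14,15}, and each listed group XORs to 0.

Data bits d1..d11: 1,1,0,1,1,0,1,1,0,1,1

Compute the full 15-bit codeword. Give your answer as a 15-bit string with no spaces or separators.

Place data at non-parity positions: p1 p2 1 p4 1 0 1 p8 1 0 1 1 0 1 1
p1 (pos 1,3,5,7,9,11,13,15): XOR of data positions = 1⊕1⊕1⊕1⊕1⊕0⊕1 = 0
p2 (pos 2,3,6,7,10,11,14,15): XOR of data positions = 1⊕0⊕1⊕0⊕1⊕1⊕1 = 1
p4 (pos 4,5,6,7,12,13,14,15): XOR of data positions = 1⊕0⊕1⊕1⊕0⊕1⊕1 = 1
p8 (pos 8,9,10,11,12,13,14,15): XOR of data positions = 1⊕0⊕1⊕1⊕0⊕1⊕1 = 1
Codeword: 011110111011011

011110111011011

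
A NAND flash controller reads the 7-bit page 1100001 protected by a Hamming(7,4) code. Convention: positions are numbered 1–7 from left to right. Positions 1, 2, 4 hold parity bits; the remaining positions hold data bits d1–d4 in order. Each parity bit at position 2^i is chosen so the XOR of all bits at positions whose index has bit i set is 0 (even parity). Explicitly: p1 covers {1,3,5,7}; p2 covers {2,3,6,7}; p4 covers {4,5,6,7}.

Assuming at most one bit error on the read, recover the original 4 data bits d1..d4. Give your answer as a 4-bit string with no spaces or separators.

s1 (pos 1,3,5,7): 1⊕0⊕0⊕1 = 0
s2 (pos 2,3,6,7): 1⊕0⊕0⊕1 = 0
s4 (pos 4,5,6,7): 0⊕0⊕0⊕1 = 1
Syndrome s4…s1 = 100 → error at position 4.
Flip position 4: 1100001 → 1101001
Read data bits from positions 3,5,6,7: 0001

0001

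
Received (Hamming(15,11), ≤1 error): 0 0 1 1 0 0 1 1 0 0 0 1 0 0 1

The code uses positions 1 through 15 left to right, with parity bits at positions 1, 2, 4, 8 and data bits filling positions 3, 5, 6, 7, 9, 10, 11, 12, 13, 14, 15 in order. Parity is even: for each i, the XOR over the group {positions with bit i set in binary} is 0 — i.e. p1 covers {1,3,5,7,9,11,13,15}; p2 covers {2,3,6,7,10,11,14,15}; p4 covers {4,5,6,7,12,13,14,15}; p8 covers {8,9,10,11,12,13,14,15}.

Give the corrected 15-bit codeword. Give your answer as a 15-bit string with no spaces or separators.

s1 (pos 1,3,5,7,9,11,13,15): 0⊕1⊕0⊕1⊕0⊕0⊕0⊕1 = 1
s2 (pos 2,3,6,7,10,11,14,15): 0⊕1⊕0⊕1⊕0⊕0⊕0⊕1 = 1
s4 (pos 4,5,6,7,12,13,14,15): 1⊕0⊕0⊕1⊕1⊕0⊕0⊕1 = 0
s8 (pos 8,9,10,11,12,13,14,15): 1⊕0⊕0⊕0⊕1⊕0⊕0⊕1 = 1
Syndrome s8…s1 = 1011 → error at position 11.
Flip position 11: 001100110001001 → 001100110011001

001100110011001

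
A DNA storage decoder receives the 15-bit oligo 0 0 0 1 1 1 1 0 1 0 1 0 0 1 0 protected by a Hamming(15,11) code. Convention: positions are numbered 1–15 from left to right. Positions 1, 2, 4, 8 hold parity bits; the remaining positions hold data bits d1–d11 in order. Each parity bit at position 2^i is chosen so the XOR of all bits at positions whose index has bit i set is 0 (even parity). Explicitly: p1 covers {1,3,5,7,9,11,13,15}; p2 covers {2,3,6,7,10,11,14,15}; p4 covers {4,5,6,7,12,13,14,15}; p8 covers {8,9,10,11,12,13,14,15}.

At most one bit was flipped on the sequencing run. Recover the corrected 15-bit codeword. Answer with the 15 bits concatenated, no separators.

000111101011010

s1 (pos 1,3,5,7,9,11,13,15): 0⊕0⊕1⊕1⊕1⊕1⊕0⊕0 = 0
s2 (pos 2,3,6,7,10,11,14,15): 0⊕0⊕1⊕1⊕0⊕1⊕1⊕0 = 0
s4 (pos 4,5,6,7,12,13,14,15): 1⊕1⊕1⊕1⊕0⊕0⊕1⊕0 = 1
s8 (pos 8,9,10,11,12,13,14,15): 0⊕1⊕0⊕1⊕0⊕0⊕1⊕0 = 1
Syndrome s8…s1 = 1100 → error at position 12.
Flip position 12: 000111101010010 → 000111101011010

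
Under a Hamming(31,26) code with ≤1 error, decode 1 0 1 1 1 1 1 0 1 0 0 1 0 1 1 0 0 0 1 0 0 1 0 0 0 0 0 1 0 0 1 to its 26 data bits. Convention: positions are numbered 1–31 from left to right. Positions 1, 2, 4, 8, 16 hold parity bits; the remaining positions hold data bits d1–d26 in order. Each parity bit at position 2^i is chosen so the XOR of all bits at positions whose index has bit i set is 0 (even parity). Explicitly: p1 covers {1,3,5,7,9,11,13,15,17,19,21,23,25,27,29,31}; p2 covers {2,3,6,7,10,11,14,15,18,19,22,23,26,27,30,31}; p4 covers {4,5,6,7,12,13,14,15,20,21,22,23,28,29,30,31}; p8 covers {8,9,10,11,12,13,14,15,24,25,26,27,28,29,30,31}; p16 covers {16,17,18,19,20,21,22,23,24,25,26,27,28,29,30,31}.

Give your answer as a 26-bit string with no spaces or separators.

s1 (pos 1,3,5,7,9,11,13,15,17,19,21,23,25,27,29,31): 1⊕1⊕1⊕1⊕1⊕0⊕0⊕1⊕0⊕1⊕0⊕0⊕0⊕0⊕0⊕1 = 0
s2 (pos 2,3,6,7,10,11,14,15,18,19,22,23,26,27,30,31): 0⊕1⊕1⊕1⊕0⊕0⊕1⊕1⊕0⊕1⊕1⊕0⊕0⊕0⊕0⊕1 = 0
s4 (pos 4,5,6,7,12,13,14,15,20,21,22,23,28,29,30,31): 1⊕1⊕1⊕1⊕1⊕0⊕1⊕1⊕0⊕0⊕1⊕0⊕1⊕0⊕0⊕1 = 0
s8 (pos 8,9,10,11,12,13,14,15,24,25,26,27,28,29,30,31): 0⊕1⊕0⊕0⊕1⊕0⊕1⊕1⊕0⊕0⊕0⊕0⊕1⊕0⊕0⊕1 = 0
s16 (pos 16,17,18,19,20,21,22,23,24,25,26,27,28,29,30,31): 0⊕0⊕0⊕1⊕0⊕0⊕1⊕0⊕0⊕0⊕0⊕0⊕1⊕0⊕0⊕1 = 0
Syndrome s16…s1 = 00000 → no error.
Read data bits from positions 3,5,6,7,9,10,11,12,13,14,15,17,18,19,20,21,22,23,24,25,26,27,28,29,30,31: 11111001011001001000001001

11111001011001001000001001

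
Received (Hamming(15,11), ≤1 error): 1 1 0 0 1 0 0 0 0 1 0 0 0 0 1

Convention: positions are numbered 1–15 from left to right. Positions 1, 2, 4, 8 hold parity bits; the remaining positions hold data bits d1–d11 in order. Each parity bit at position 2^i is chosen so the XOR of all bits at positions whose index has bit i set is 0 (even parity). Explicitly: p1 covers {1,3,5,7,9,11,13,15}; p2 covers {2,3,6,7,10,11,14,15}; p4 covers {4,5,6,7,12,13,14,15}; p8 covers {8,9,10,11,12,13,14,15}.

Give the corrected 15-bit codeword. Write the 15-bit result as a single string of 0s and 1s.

s1 (pos 1,3,5,7,9,11,13,15): 1⊕0⊕1⊕0⊕0⊕0⊕0⊕1 = 1
s2 (pos 2,3,6,7,10,11,14,15): 1⊕0⊕0⊕0⊕1⊕0⊕0⊕1 = 1
s4 (pos 4,5,6,7,12,13,14,15): 0⊕1⊕0⊕0⊕0⊕0⊕0⊕1 = 0
s8 (pos 8,9,10,11,12,13,14,15): 0⊕0⊕1⊕0⊕0⊕0⊕0⊕1 = 0
Syndrome s8…s1 = 0011 → error at position 3.
Flip position 3: 110010000100001 → 111010000100001

111010000100001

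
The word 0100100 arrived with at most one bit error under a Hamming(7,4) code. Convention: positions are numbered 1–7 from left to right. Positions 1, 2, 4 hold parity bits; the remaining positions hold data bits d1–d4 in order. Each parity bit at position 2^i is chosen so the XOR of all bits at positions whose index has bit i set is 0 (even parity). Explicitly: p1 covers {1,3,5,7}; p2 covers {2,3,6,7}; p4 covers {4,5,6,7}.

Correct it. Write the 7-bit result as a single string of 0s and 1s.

s1 (pos 1,3,5,7): 0⊕0⊕1⊕0 = 1
s2 (pos 2,3,6,7): 1⊕0⊕0⊕0 = 1
s4 (pos 4,5,6,7): 0⊕1⊕0⊕0 = 1
Syndrome s4…s1 = 111 → error at position 7.
Flip position 7: 0100100 → 0100101

0100101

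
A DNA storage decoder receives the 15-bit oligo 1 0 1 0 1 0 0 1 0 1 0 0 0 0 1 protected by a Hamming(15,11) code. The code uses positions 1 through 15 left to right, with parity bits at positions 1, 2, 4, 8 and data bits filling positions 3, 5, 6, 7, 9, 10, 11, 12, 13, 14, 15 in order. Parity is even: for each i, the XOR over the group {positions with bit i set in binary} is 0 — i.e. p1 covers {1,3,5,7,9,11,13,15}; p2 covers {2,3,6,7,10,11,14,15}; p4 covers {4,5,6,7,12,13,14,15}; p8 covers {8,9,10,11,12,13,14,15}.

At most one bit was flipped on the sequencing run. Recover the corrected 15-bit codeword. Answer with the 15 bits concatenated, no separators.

101010010000001

s1 (pos 1,3,5,7,9,11,13,15): 1⊕1⊕1⊕0⊕0⊕0⊕0⊕1 = 0
s2 (pos 2,3,6,7,10,11,14,15): 0⊕1⊕0⊕0⊕1⊕0⊕0⊕1 = 1
s4 (pos 4,5,6,7,12,13,14,15): 0⊕1⊕0⊕0⊕0⊕0⊕0⊕1 = 0
s8 (pos 8,9,10,11,12,13,14,15): 1⊕0⊕1⊕0⊕0⊕0⊕0⊕1 = 1
Syndrome s8…s1 = 1010 → error at position 10.
Flip position 10: 101010010100001 → 101010010000001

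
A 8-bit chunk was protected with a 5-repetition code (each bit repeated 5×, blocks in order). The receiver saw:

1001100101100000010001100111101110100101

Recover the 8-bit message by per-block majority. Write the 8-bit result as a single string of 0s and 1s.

Block 1 (10011): 3 ones → 1
Block 2 (00101): 2 ones → 0
Block 3 (10000): 1 one → 0
Block 4 (00100): 1 one → 0
Block 5 (01100): 2 ones → 0
Block 6 (11110): 4 ones → 1
Block 7 (11101): 4 ones → 1
Block 8 (00101): 2 ones → 0

10000110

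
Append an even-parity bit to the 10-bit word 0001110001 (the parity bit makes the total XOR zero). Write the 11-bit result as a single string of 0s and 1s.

00011100010

XOR of the 10 data bits: 0⊕0⊕0⊕1⊕1⊕1⊕0⊕0⊕0⊕1 = 0
Parity bit = 0 (so all 11 bits XOR to 0).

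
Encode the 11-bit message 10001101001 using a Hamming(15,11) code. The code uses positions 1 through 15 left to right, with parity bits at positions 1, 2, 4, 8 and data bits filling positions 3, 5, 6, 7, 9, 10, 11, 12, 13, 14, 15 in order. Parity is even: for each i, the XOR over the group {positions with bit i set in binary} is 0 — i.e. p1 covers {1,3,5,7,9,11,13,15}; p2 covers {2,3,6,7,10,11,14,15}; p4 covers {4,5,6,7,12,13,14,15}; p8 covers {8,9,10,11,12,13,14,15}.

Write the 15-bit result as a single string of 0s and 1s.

Place data at non-parity positions: p1 p2 1 p4 0 0 0 p8 1 1 0 1 0 0 1
p1 (pos 1,3,5,7,9,11,13,15): XOR of data positions = 1⊕0⊕0⊕1⊕0⊕0⊕1 = 1
p2 (pos 2,3,6,7,10,11,14,15): XOR of data positions = 1⊕0⊕0⊕1⊕0⊕0⊕1 = 1
p4 (pos 4,5,6,7,12,13,14,15): XOR of data positions = 0⊕0⊕0⊕1⊕0⊕0⊕1 = 0
p8 (pos 8,9,10,11,12,13,14,15): XOR of data positions = 1⊕1⊕0⊕1⊕0⊕0⊕1 = 0
Codeword: 111000001101001

111000001101001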